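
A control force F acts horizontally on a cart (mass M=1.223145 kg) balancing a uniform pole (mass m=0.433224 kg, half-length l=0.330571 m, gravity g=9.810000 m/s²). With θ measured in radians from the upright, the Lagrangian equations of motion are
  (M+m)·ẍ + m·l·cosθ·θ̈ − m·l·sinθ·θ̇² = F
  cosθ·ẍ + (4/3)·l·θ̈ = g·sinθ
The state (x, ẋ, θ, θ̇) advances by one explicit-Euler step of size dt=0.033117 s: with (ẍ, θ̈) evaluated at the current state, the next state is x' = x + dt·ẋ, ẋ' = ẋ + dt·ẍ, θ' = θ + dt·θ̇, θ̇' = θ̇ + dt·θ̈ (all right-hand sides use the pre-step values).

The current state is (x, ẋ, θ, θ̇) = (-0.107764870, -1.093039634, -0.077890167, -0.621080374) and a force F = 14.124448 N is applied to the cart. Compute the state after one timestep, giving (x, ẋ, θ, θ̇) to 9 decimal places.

(-0.143963064, -0.736208043, -0.098458486, -1.485559371)

sinθ=-0.077811433, cosθ=0.996968094
temp = (F + m·l·θ̇²·sinθ)/(M+m) = (14.124448 + -0.004298494)/1.656369 = 8.524760791
θ̈ = (g·sinθ − cosθ·temp)/(l·(4/3 − m·cos²θ/(M+m))) = -26.103783477
ẍ = temp − m·l·θ̈·cosθ/(M+m) = 10.774876668
Euler: x'=-0.107764870+0.033117·-1.093039634=-0.143963064, ẋ'=-1.093039634+0.033117·10.774876668=-0.736208043
       θ'=-0.077890167+0.033117·-0.621080374=-0.098458486, θ̇'=-0.621080374+0.033117·-26.103783477=-1.485559371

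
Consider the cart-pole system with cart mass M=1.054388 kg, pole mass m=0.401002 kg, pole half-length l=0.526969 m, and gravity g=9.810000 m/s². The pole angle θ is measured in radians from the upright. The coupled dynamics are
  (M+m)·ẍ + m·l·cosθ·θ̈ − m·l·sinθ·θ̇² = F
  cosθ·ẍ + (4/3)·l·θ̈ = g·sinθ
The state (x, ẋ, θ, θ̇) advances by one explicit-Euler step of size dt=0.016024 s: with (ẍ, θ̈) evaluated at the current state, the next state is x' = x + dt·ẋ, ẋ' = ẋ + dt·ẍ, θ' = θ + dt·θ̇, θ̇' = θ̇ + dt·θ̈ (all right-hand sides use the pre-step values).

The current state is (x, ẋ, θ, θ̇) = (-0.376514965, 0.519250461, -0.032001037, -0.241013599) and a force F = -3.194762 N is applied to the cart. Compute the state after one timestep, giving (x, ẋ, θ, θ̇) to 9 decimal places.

sinθ=-0.031995575, cosθ=0.999488011
temp = (F + m·l·θ̇²·sinθ)/(M+m) = (-3.194762 + -0.000392740)/1.455390 = -2.195394183
θ̈ = (g·sinθ − cosθ·temp)/(l·(4/3 − m·cos²θ/(M+m))) = 3.372426675
ẍ = temp − m·l·θ̈·cosθ/(M+m) = -2.684803603
Euler: x'=-0.376514965+0.016024·0.519250461=-0.368194496, ẋ'=0.519250461+0.016024·-2.684803603=0.476229168
       θ'=-0.032001037+0.016024·-0.241013599=-0.035863039, θ̇'=-0.241013599+0.016024·3.372426675=-0.186973834

(-0.368194496, 0.476229168, -0.035863039, -0.186973834)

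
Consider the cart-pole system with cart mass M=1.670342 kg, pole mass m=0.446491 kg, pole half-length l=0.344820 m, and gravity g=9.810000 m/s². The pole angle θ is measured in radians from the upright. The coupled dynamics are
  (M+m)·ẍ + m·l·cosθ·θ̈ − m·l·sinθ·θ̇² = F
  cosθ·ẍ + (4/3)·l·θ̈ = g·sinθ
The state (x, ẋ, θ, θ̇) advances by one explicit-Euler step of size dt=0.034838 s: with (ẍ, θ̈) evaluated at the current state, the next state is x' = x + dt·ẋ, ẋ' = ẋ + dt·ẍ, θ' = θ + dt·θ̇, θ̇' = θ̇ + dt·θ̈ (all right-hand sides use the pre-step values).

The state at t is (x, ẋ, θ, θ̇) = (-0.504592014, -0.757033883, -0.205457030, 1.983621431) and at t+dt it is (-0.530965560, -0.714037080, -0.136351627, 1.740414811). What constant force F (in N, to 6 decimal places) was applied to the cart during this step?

F = 1.683976 N

ẍ = (ẋ'−ẋ)/dt = (-0.714037080−-0.757033883)/0.034838 = 1.234193
θ̈ = (θ̇'−θ̇)/dt = (1.740414811−1.983621431)/0.034838 = -6.981073
sinθ=-0.204015, cosθ=0.978968
F = (M+m)·ẍ + m·l·cosθ·θ̈ − m·l·sinθ·θ̇² = 2.612580 + -1.052194 − -0.123590 = 1.683976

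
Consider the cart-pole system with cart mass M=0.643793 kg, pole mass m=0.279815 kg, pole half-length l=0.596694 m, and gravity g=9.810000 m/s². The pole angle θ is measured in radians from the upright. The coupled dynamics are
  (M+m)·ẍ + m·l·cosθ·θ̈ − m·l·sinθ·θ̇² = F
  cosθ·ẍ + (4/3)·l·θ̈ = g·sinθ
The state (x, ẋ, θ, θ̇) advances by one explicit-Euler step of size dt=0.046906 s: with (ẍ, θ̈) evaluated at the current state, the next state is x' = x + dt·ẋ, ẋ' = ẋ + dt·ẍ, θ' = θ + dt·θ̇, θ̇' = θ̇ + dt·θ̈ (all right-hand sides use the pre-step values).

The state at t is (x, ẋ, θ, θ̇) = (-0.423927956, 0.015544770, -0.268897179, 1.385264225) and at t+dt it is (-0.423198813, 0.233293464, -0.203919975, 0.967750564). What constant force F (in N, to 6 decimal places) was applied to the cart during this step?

ẍ = (ẋ'−ẋ)/dt = (0.233293464−0.015544770)/0.046906 = 4.642235
θ̈ = (θ̇'−θ̇)/dt = (0.967750564−1.385264225)/0.046906 = -8.901072
sinθ=-0.265668, cosθ=0.964064
F = (M+m)·ẍ + m·l·cosθ·θ̈ − m·l·sinθ·θ̇² = 4.287606 + -1.432752 − -0.085119 = 2.939973

F = 2.939973 N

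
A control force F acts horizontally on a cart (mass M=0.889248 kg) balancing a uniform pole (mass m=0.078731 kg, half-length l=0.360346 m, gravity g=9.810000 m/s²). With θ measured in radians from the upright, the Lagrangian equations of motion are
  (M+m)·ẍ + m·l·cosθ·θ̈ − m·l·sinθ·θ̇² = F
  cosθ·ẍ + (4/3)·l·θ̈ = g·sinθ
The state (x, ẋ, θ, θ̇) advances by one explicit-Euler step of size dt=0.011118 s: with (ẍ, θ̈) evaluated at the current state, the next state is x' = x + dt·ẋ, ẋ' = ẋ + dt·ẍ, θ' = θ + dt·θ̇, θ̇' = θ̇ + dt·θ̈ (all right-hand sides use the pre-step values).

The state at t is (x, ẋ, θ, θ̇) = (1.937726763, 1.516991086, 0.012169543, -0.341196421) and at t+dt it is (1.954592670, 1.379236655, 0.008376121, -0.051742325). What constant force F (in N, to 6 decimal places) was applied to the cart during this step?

F = -11.254949 N

ẍ = (ẋ'−ẋ)/dt = (1.379236655−1.516991086)/0.011118 = -12.390217
θ̈ = (θ̇'−θ̇)/dt = (-0.051742325−-0.341196421)/0.011118 = 26.034727
sinθ=0.012169, cosθ=0.999926
F = (M+m)·ẍ + m·l·cosθ·θ̈ − m·l·sinθ·θ̇² = -11.993470 + 0.738561 − 0.000040 = -11.254949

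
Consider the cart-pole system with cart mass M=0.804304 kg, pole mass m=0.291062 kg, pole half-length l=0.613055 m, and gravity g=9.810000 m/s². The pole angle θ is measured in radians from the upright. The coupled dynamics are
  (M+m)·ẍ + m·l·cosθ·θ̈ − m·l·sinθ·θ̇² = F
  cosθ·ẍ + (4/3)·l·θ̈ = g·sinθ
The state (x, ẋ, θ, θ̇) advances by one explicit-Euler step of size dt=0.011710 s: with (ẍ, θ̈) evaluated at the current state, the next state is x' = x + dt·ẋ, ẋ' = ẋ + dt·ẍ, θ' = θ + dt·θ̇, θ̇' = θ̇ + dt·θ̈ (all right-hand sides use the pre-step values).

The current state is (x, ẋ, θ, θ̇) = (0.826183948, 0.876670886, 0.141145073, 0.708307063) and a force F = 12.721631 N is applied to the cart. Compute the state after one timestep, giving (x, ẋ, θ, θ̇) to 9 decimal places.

(0.836449764, 1.041893080, 0.149439349, 0.527957568)

sinθ=0.140676893, cosθ=0.990055560
temp = (F + m·l·θ̇²·sinθ)/(M+m) = (12.721631 + 0.012593628)/1.095366 = 11.625543086
θ̈ = (g·sinθ − cosθ·temp)/(l·(4/3 − m·cos²θ/(M+m))) = -15.401323227
ẍ = temp − m·l·θ̈·cosθ/(M+m) = 14.109495629
Euler: x'=0.826183948+0.011710·0.876670886=0.836449764, ẋ'=0.876670886+0.011710·14.109495629=1.041893080
       θ'=0.141145073+0.011710·0.708307063=0.149439349, θ̇'=0.708307063+0.011710·-15.401323227=0.527957568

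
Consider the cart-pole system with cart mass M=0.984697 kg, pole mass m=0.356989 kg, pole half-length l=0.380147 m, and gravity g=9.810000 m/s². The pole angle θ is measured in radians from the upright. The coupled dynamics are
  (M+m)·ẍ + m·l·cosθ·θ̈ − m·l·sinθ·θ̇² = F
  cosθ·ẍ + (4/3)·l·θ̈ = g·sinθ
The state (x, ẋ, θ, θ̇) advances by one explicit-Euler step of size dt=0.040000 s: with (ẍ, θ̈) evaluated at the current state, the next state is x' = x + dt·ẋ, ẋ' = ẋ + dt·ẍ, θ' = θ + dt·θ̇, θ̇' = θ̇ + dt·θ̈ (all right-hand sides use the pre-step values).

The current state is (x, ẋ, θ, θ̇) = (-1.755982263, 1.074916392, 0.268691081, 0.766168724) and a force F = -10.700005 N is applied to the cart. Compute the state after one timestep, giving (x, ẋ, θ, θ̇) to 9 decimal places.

sinθ=0.265469711, cosθ=0.964119201
temp = (F + m·l·θ̇²·sinθ)/(M+m) = (-10.700005 + 0.021148045)/1.341686 = -7.959281796
θ̈ = (g·sinθ − cosθ·temp)/(l·(4/3 − m·cos²θ/(M+m))) = 24.895529149
ẍ = temp − m·l·θ̈·cosθ/(M+m) = -10.387052169
Euler: x'=-1.755982263+0.040000·1.074916392=-1.712985607, ẋ'=1.074916392+0.040000·-10.387052169=0.659434305
       θ'=0.268691081+0.040000·0.766168724=0.299337830, θ̇'=0.766168724+0.040000·24.895529149=1.761989890

(-1.712985607, 0.659434305, 0.299337830, 1.761989890)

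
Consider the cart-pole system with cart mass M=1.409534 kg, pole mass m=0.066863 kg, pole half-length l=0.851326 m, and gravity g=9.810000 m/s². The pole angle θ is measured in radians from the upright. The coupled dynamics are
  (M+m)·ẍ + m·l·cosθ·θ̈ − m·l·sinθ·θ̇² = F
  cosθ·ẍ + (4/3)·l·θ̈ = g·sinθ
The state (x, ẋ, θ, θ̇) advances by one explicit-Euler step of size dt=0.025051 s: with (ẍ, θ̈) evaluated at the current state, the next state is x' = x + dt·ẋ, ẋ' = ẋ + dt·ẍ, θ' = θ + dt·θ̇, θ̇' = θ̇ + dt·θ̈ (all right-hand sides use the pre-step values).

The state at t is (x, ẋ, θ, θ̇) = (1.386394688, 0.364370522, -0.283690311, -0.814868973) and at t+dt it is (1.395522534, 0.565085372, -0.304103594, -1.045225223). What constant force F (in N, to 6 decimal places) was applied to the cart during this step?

ẍ = (ẋ'−ẋ)/dt = (0.565085372−0.364370522)/0.025051 = 8.012249
θ̈ = (θ̇'−θ̇)/dt = (-1.045225223−-0.814868973)/0.025051 = -9.195491
sinθ=-0.279900, cosθ=0.960029
F = (M+m)·ẍ + m·l·cosθ·θ̈ − m·l·sinθ·θ̇² = 11.829260 + -0.502506 − -0.010579 = 11.337334

F = 11.337334 N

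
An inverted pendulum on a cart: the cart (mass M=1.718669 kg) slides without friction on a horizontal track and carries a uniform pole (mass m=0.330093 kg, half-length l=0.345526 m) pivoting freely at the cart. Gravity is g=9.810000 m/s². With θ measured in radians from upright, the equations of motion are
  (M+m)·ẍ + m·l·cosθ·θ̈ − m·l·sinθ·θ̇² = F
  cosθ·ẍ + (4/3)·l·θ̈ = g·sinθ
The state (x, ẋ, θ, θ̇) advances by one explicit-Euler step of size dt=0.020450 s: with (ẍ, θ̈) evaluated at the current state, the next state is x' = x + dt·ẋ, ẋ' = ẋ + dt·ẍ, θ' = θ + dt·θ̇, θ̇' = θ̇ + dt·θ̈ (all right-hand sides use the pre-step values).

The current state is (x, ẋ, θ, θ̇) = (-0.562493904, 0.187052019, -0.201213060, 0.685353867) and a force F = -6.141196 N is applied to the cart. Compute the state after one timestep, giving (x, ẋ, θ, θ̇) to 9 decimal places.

(-0.558668690, 0.122957419, -0.187197573, 0.734641888)

sinθ=-0.199858064, cosθ=0.979824859
temp = (F + m·l·θ̇²·sinθ)/(M+m) = (-6.141196 + -0.010707016)/2.048762 = -3.002741664
θ̈ = (g·sinθ − cosθ·temp)/(l·(4/3 − m·cos²θ/(M+m))) = 2.410172161
ẍ = temp − m·l·θ̈·cosθ/(M+m) = -3.134210269
Euler: x'=-0.562493904+0.020450·0.187052019=-0.558668690, ẋ'=0.187052019+0.020450·-3.134210269=0.122957419
       θ'=-0.201213060+0.020450·0.685353867=-0.187197573, θ̇'=0.685353867+0.020450·2.410172161=0.734641888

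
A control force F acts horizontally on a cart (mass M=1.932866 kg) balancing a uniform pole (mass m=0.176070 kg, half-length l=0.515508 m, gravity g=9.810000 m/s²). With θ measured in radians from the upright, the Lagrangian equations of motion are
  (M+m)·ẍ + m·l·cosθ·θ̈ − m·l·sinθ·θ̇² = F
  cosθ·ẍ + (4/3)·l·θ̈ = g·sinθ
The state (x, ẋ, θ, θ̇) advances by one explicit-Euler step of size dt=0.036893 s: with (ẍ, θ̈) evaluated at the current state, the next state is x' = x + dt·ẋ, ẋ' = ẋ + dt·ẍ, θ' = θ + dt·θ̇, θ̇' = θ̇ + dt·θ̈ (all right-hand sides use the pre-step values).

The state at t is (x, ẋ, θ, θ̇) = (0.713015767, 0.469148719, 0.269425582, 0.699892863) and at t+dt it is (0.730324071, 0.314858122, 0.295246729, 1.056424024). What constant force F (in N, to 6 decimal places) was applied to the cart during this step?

F = -7.986131 N

ẍ = (ẋ'−ẋ)/dt = (0.314858122−0.469148719)/0.036893 = -4.182110
θ̈ = (θ̇'−θ̇)/dt = (1.056424024−0.699892863)/0.036893 = 9.663924
sinθ=0.266178, cosθ=0.963924
F = (M+m)·ẍ + m·l·cosθ·θ̈ − m·l·sinθ·θ̇² = -8.819803 + 0.845507 − 0.011835 = -7.986131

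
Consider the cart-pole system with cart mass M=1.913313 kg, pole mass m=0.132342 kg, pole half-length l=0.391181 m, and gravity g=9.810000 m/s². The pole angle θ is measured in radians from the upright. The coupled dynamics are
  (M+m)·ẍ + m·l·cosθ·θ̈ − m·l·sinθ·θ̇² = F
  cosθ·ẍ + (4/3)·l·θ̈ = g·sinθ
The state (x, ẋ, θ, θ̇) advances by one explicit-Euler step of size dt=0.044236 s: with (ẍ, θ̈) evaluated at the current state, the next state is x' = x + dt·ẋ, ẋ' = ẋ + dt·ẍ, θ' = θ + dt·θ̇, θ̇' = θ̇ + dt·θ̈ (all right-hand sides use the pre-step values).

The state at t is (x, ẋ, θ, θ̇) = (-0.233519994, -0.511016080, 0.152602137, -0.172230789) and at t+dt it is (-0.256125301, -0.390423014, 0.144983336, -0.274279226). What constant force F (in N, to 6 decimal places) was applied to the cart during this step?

ẍ = (ẋ'−ẋ)/dt = (-0.390423014−-0.511016080)/0.044236 = 2.726130
θ̈ = (θ̇'−θ̇)/dt = (-0.274279226−-0.172230789)/0.044236 = -2.306909
sinθ=0.152011, cosθ=0.988379
F = (M+m)·ẍ + m·l·cosθ·θ̈ − m·l·sinθ·θ̇² = 5.576720 + -0.118040 − 0.000233 = 5.458447

F = 5.458447 N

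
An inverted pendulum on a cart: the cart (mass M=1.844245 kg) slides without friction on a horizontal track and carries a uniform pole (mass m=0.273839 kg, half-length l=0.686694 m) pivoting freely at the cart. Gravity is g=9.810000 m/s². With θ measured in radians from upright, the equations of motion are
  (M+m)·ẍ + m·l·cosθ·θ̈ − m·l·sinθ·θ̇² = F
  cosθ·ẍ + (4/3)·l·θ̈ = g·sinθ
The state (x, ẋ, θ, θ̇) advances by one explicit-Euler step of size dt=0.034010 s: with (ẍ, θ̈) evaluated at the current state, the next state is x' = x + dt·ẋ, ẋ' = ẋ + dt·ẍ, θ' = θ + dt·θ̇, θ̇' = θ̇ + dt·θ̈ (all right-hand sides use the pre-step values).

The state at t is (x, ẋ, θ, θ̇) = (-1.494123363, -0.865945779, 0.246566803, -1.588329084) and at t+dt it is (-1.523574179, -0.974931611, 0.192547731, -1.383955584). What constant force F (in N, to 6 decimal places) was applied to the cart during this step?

ẍ = (ẋ'−ẋ)/dt = (-0.974931611−-0.865945779)/0.034010 = -3.204523
θ̈ = (θ̇'−θ̇)/dt = (-1.383955584−-1.588329084)/0.034010 = 6.009218
sinθ=0.244076, cosθ=0.969756
F = (M+m)·ẍ + m·l·cosθ·θ̈ − m·l·sinθ·θ̇² = -6.787449 + 1.095819 − 0.115788 = -5.807418

F = -5.807418 N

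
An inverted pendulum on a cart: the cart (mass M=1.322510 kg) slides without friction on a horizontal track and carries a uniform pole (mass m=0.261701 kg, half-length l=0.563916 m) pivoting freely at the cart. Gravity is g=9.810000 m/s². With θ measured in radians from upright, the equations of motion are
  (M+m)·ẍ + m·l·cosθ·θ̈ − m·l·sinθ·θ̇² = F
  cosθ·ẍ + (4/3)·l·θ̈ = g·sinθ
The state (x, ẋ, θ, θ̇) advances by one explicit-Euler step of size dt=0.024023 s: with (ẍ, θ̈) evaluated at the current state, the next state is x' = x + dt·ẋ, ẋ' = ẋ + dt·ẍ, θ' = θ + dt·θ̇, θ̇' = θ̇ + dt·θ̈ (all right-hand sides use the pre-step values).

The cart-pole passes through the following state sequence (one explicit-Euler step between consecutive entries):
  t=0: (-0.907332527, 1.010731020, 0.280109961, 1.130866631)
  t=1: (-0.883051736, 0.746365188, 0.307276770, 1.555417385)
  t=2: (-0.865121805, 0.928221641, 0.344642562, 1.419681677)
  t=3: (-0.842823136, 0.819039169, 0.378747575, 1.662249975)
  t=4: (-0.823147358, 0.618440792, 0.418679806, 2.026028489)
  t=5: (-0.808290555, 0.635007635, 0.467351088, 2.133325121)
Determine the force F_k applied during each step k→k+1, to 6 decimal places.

F_0 = -14.979501 N
F_1 = 11.089850 N
F_2 = -5.898084 N
F_3 = -11.302981 N
F_4 = 1.448439 N

step 0→1:
  ẍ = (ẋ'−ẋ)/dt = (0.746365188−1.010731020)/0.024023 = -11.004697
  θ̈ = (θ̇'−θ̇)/dt = (1.555417385−1.130866631)/0.024023 = 17.672678
  sinθ=0.276461, cosθ=0.961025
  F = (M+m)·ẍ + m·l·cosθ·θ̈ − m·l·sinθ·θ̇² = -17.433762 + 2.506438 − 0.052177 = -14.979501
step 1→2:
  ẍ = (ẋ'−ẋ)/dt = (0.928221641−0.746365188)/0.024023 = 7.570098
  θ̈ = (θ̇'−θ̇)/dt = (1.419681677−1.555417385)/0.024023 = -5.650240
  sinθ=0.302464, cosθ=0.953161
  F = (M+m)·ẍ + m·l·cosθ·θ̈ − m·l·sinθ·θ̇² = 11.992632 + -0.794791 − 0.107991 = 11.089850
step 2→3:
  ẍ = (ẋ'−ẋ)/dt = (0.819039169−0.928221641)/0.024023 = -4.544914
  θ̈ = (θ̇'−θ̇)/dt = (1.662249975−1.419681677)/0.024023 = 10.097336
  sinθ=0.337860, cosθ=0.941196
  F = (M+m)·ẍ + m·l·cosθ·θ̈ − m·l·sinθ·θ̇² = -7.200103 + 1.402513 − 0.100494 = -5.898084
step 3→4:
  ẍ = (ẋ'−ẋ)/dt = (0.618440792−0.819039169)/0.024023 = -8.350263
  θ̈ = (θ̇'−θ̇)/dt = (2.026028489−1.662249975)/0.024023 = 15.142926
  sinθ=0.369757, cosθ=0.929128
  F = (M+m)·ẍ + m·l·cosθ·θ̈ − m·l·sinθ·θ̇² = -13.228579 + 2.076373 − 0.150775 = -11.302981
step 4→5:
  ẍ = (ẋ'−ẋ)/dt = (0.635007635−0.618440792)/0.024023 = 0.689624
  θ̈ = (θ̇'−θ̇)/dt = (2.133325121−2.026028489)/0.024023 = 4.466413
  sinθ=0.406555, cosθ=0.913626
  F = (M+m)·ẍ + m·l·cosθ·θ̈ − m·l·sinθ·θ̇² = 1.092510 + 0.602209 − 0.246280 = 1.448439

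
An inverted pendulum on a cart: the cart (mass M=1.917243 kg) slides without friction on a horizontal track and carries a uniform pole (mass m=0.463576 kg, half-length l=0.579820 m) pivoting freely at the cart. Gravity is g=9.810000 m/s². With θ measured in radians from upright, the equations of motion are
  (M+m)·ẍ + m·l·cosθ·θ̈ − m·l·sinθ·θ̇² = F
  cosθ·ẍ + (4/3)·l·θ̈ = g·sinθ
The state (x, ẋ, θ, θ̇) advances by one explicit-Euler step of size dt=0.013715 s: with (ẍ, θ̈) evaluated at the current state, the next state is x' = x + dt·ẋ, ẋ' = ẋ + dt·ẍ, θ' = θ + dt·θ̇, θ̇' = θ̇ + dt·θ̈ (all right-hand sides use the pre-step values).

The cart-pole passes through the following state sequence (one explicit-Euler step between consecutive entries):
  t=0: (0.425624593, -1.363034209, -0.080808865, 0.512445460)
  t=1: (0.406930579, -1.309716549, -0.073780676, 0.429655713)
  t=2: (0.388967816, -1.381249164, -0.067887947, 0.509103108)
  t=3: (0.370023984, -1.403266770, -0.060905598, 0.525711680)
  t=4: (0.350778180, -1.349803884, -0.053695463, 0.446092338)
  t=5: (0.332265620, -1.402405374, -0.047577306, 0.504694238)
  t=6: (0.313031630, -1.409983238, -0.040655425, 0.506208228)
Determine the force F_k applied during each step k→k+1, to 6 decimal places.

step 0→1:
  ẍ = (ẋ'−ẋ)/dt = (-1.309716549−-1.363034209)/0.013715 = 3.887544
  θ̈ = (θ̇'−θ̇)/dt = (0.429655713−0.512445460)/0.013715 = -6.036438
  sinθ=-0.080721, cosθ=0.996737
  F = (M+m)·ẍ + m·l·cosθ·θ̈ − m·l·sinθ·θ̇² = 9.255538 + -1.617243 − -0.005698 = 7.643992
step 1→2:
  ẍ = (ẋ'−ẋ)/dt = (-1.381249164−-1.309716549)/0.013715 = -5.215648
  θ̈ = (θ̇'−θ̇)/dt = (0.509103108−0.429655713)/0.013715 = 5.792738
  sinθ=-0.073714, cosθ=0.997279
  F = (M+m)·ẍ + m·l·cosθ·θ̈ − m·l·sinθ·θ̇² = -12.417514 + 1.552798 − -0.003658 = -10.861059
step 2→3:
  ẍ = (ẋ'−ẋ)/dt = (-1.403266770−-1.381249164)/0.013715 = -1.605367
  θ̈ = (θ̇'−θ̇)/dt = (0.525711680−0.509103108)/0.013715 = 1.210979
  sinθ=-0.067836, cosθ=0.997696
  F = (M+m)·ẍ + m·l·cosθ·θ̈ − m·l·sinθ·θ̇² = -3.822088 + 0.324750 − -0.004726 = -3.492612
step 3→4:
  ẍ = (ẋ'−ẋ)/dt = (-1.349803884−-1.403266770)/0.013715 = 3.898132
  θ̈ = (θ̇'−θ̇)/dt = (0.446092338−0.525711680)/0.013715 = -5.805275
  sinθ=-0.060868, cosθ=0.998146
  F = (M+m)·ẍ + m·l·cosθ·θ̈ − m·l·sinθ·θ̇² = 9.280748 + -1.557510 − -0.004522 = 7.727759
step 4→5:
  ẍ = (ẋ'−ẋ)/dt = (-1.402405374−-1.349803884)/0.013715 = -3.835326
  θ̈ = (θ̇'−θ̇)/dt = (0.504694238−0.446092338)/0.013715 = 4.272833
  sinθ=-0.053670, cosθ=0.998559
  F = (M+m)·ẍ + m·l·cosθ·θ̈ − m·l·sinθ·θ̇² = -9.131216 + 1.146842 − -0.002871 = -7.981503
step 5→6:
  ẍ = (ẋ'−ẋ)/dt = (-1.409983238−-1.402405374)/0.013715 = -0.552524
  θ̈ = (θ̇'−θ̇)/dt = (0.506208228−0.504694238)/0.013715 = 0.110389
  sinθ=-0.047559, cosθ=0.998868
  F = (M+m)·ẍ + m·l·cosθ·θ̈ − m·l·sinθ·θ̇² = -1.315459 + 0.029638 − -0.003256 = -1.282565

F_0 = 7.643992 N
F_1 = -10.861059 N
F_2 = -3.492612 N
F_3 = 7.727759 N
F_4 = -7.981503 N
F_5 = -1.282565 N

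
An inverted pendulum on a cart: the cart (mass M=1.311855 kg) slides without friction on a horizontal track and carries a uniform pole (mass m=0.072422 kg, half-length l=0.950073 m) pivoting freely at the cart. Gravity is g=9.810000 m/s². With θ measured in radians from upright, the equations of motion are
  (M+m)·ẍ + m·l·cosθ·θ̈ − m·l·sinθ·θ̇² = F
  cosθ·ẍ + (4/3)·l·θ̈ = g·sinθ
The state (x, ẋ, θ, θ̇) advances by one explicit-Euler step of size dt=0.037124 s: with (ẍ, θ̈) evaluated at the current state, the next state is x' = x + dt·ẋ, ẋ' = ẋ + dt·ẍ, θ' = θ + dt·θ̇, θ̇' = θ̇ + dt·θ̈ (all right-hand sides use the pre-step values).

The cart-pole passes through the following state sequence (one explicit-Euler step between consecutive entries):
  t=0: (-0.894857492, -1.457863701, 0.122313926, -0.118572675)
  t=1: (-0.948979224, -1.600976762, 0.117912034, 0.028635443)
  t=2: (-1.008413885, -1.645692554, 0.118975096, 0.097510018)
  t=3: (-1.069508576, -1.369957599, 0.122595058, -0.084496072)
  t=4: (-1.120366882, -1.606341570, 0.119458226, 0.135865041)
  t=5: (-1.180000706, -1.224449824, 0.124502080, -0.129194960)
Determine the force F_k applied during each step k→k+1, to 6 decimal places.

step 0→1:
  ẍ = (ẋ'−ẋ)/dt = (-1.600976762−-1.457863701)/0.037124 = -3.855001
  θ̈ = (θ̇'−θ̇)/dt = (0.028635443−-0.118572675)/0.037124 = 3.965309
  sinθ=0.122009, cosθ=0.992529
  F = (M+m)·ẍ + m·l·cosθ·θ̈ − m·l·sinθ·θ̇² = -5.336389 + 0.270799 − 0.000118 = -5.065708
step 1→2:
  ẍ = (ẋ'−ẋ)/dt = (-1.645692554−-1.600976762)/0.037124 = -1.204498
  θ̈ = (θ̇'−θ̇)/dt = (0.097510018−0.028635443)/0.037124 = 1.855257
  sinθ=0.117639, cosθ=0.993056
  F = (M+m)·ẍ + m·l·cosθ·θ̈ − m·l·sinθ·θ̇² = -1.667359 + 0.126767 − 0.000007 = -1.540599
step 2→3:
  ẍ = (ẋ'−ẋ)/dt = (-1.369957599−-1.645692554)/0.037124 = 7.427404
  θ̈ = (θ̇'−θ̇)/dt = (-0.084496072−0.097510018)/0.037124 = -4.902653
  sinθ=0.118695, cosθ=0.992931
  F = (M+m)·ẍ + m·l·cosθ·θ̈ − m·l·sinθ·θ̇² = 10.281585 + -0.334948 − 0.000078 = 9.946559
step 3→4:
  ẍ = (ẋ'−ẋ)/dt = (-1.606341570−-1.369957599)/0.037124 = -6.367417
  θ̈ = (θ̇'−θ̇)/dt = (0.135865041−-0.084496072)/0.037124 = 5.935813
  sinθ=0.122288, cosθ=0.992495
  F = (M+m)·ẍ + m·l·cosθ·θ̈ − m·l·sinθ·θ̇² = -8.814268 + 0.405355 − 0.000060 = -8.408973
step 4→5:
  ẍ = (ẋ'−ẋ)/dt = (-1.224449824−-1.606341570)/0.037124 = 10.286923
  θ̈ = (θ̇'−θ̇)/dt = (-0.129194960−0.135865041)/0.037124 = -7.139856
  sinθ=0.119174, cosθ=0.992873
  F = (M+m)·ẍ + m·l·cosθ·θ̈ − m·l·sinθ·θ̇² = 14.239952 + -0.487765 − 0.000151 = 13.752035

F_0 = -5.065708 N
F_1 = -1.540599 N
F_2 = 9.946559 N
F_3 = -8.408973 N
F_4 = 13.752035 N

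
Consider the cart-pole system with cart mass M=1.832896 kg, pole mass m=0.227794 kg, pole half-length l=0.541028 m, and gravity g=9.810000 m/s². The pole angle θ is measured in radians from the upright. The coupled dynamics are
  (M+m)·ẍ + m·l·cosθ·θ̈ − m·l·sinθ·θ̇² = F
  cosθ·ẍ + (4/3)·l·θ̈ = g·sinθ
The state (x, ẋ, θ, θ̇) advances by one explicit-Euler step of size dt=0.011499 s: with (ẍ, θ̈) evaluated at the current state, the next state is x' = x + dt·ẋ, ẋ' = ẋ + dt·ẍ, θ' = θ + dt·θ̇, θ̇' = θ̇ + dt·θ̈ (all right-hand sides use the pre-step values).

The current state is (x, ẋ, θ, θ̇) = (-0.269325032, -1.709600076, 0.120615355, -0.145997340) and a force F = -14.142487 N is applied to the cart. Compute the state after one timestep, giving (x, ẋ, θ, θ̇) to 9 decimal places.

(-0.288983723, -1.796753968, 0.118936532, -0.007242360)

sinθ=0.120323114, cosθ=0.992734782
temp = (F + m·l·θ̇²·sinθ)/(M+m) = (-14.142487 + 0.000316083)/2.060690 = -6.862832797
θ̈ = (g·sinθ − cosθ·temp)/(l·(4/3 − m·cos²θ/(M+m))) = 12.066699686
ẍ = temp − m·l·θ̈·cosθ/(M+m) = -7.579258407
Euler: x'=-0.269325032+0.011499·-1.709600076=-0.288983723, ẋ'=-1.709600076+0.011499·-7.579258407=-1.796753968
       θ'=0.120615355+0.011499·-0.145997340=0.118936532, θ̇'=-0.145997340+0.011499·12.066699686=-0.007242360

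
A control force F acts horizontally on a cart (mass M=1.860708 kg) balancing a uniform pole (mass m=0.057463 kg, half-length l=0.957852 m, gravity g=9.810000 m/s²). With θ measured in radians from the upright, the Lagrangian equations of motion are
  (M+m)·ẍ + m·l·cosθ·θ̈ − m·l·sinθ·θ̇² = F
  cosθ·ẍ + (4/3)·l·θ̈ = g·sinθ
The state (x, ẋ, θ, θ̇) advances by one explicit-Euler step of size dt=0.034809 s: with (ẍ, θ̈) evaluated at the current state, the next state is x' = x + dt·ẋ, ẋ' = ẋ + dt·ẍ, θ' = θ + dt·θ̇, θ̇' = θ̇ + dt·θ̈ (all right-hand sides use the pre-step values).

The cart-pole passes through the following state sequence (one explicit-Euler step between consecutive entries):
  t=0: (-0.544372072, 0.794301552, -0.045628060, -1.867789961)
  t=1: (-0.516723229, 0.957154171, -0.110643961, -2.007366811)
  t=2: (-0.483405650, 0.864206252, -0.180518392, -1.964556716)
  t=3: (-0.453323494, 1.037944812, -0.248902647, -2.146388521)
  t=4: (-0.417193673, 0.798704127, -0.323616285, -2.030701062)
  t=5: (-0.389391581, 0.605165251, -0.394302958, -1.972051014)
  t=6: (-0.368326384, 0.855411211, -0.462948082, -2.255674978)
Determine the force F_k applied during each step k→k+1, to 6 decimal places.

F_0 = 8.762377 N
F_1 = -5.030183 N
F_2 = 9.329262 N
F_3 = -12.943746 N
F_4 = -10.504974 N
F_5 = 13.458126 N

step 0→1:
  ẍ = (ẋ'−ẋ)/dt = (0.957154171−0.794301552)/0.034809 = 4.678463
  θ̈ = (θ̇'−θ̇)/dt = (-2.007366811−-1.867789961)/0.034809 = -4.009792
  sinθ=-0.045612, cosθ=0.998959
  F = (M+m)·ẍ + m·l·cosθ·θ̈ − m·l·sinθ·θ̇² = 8.974092 + -0.220473 − -0.008758 = 8.762377
step 1→2:
  ẍ = (ẋ'−ẋ)/dt = (0.864206252−0.957154171)/0.034809 = -2.670227
  θ̈ = (θ̇'−θ̇)/dt = (-1.964556716−-2.007366811)/0.034809 = 1.229857
  sinθ=-0.110418, cosθ=0.993885
  F = (M+m)·ẍ + m·l·cosθ·θ̈ − m·l·sinθ·θ̇² = -5.121951 + 0.067279 − -0.024490 = -5.030183
step 2→3:
  ẍ = (ẋ'−ẋ)/dt = (1.037944812−0.864206252)/0.034809 = 4.991197
  θ̈ = (θ̇'−θ̇)/dt = (-2.146388521−-1.964556716)/0.034809 = -5.223701
  sinθ=-0.179540, cosθ=0.983751
  F = (M+m)·ẍ + m·l·cosθ·θ̈ − m·l·sinθ·θ̇² = 9.573968 + -0.282846 − -0.038140 = 9.329262
step 3→4:
  ẍ = (ẋ'−ẋ)/dt = (0.798704127−1.037944812)/0.034809 = -6.872955
  θ̈ = (θ̇'−θ̇)/dt = (-2.030701062−-2.146388521)/0.034809 = 3.323493
  sinθ=-0.246341, cosθ=0.969183
  F = (M+m)·ẍ + m·l·cosθ·θ̈ − m·l·sinθ·θ̇² = -13.183503 + 0.177291 − -0.062465 = -12.943746
step 4→5:
  ẍ = (ẋ'−ẋ)/dt = (0.605165251−0.798704127)/0.034809 = -5.560024
  θ̈ = (θ̇'−θ̇)/dt = (-1.972051014−-2.030701062)/0.034809 = 1.684910
  sinθ=-0.317997, cosθ=0.948092
  F = (M+m)·ẍ + m·l·cosθ·θ̈ − m·l·sinθ·θ̇² = -10.665077 + 0.087925 − -0.072178 = -10.504974
step 5→6:
  ẍ = (ẋ'−ẋ)/dt = (0.855411211−0.605165251)/0.034809 = 7.189117
  θ̈ = (θ̇'−θ̇)/dt = (-2.255674978−-1.972051014)/0.034809 = -8.148007
  sinθ=-0.384165, cosθ=0.923265
  F = (M+m)·ẍ + m·l·cosθ·θ̈ − m·l·sinθ·θ̇² = 13.789955 + -0.414061 − -0.082232 = 13.458126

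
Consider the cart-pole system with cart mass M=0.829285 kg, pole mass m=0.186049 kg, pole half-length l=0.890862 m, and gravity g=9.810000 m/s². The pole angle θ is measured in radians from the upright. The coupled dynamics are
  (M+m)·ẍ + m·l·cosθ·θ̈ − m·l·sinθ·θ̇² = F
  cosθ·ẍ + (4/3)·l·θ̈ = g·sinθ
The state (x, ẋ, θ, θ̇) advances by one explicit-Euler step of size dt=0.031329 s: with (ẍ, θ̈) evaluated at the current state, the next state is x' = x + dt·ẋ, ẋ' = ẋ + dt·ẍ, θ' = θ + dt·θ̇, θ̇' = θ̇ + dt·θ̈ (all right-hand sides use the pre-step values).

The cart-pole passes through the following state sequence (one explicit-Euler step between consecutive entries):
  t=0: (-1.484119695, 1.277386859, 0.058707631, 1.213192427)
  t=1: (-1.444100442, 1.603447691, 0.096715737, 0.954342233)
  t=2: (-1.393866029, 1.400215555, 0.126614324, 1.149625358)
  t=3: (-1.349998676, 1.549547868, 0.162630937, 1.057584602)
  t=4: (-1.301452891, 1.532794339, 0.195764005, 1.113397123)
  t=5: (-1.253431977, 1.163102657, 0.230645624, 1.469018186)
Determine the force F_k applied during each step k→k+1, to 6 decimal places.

F_0 = 9.185843 N
F_1 = -5.572774 N
F_2 = 4.328976 N
F_3 = -0.281601 N
F_4 = -10.175761 N

step 0→1:
  ẍ = (ẋ'−ẋ)/dt = (1.603447691−1.277386859)/0.031329 = 10.407636
  θ̈ = (θ̇'−θ̇)/dt = (0.954342233−1.213192427)/0.031329 = -8.262319
  sinθ=0.058674, cosθ=0.998277
  F = (M+m)·ẍ + m·l·cosθ·θ̈ − m·l·sinθ·θ̇² = 10.567227 + -1.367070 − 0.014313 = 9.185843
step 1→2:
  ẍ = (ẋ'−ẋ)/dt = (1.400215555−1.603447691)/0.031329 = -6.487029
  θ̈ = (θ̇'−θ̇)/dt = (1.149625358−0.954342233)/0.031329 = 6.233302
  sinθ=0.096565, cosθ=0.995327
  F = (M+m)·ẍ + m·l·cosθ·θ̈ − m·l·sinθ·θ̇² = -6.586501 + 1.028304 − 0.014577 = -5.572774
step 2→3:
  ẍ = (ẋ'−ẋ)/dt = (1.549547868−1.400215555)/0.031329 = 4.766584
  θ̈ = (θ̇'−θ̇)/dt = (1.057584602−1.149625358)/0.031329 = -2.937877
  sinθ=0.126276, cosθ=0.991995
  F = (M+m)·ẍ + m·l·cosθ·θ̈ − m·l·sinθ·θ̇² = 4.839675 + -0.483038 − 0.027661 = 4.328976
step 3→4:
  ẍ = (ẋ'−ẋ)/dt = (1.532794339−1.549547868)/0.031329 = -0.534761
  θ̈ = (θ̇'−θ̇)/dt = (1.113397123−1.057584602)/0.031329 = 1.781497
  sinθ=0.161915, cosθ=0.986805
  F = (M+m)·ẍ + m·l·cosθ·θ̈ − m·l·sinθ·θ̇² = -0.542961 + 0.291376 − 0.030016 = -0.281601
step 4→5:
  ẍ = (ẋ'−ẋ)/dt = (1.163102657−1.532794339)/0.031329 = -11.800303
  θ̈ = (θ̇'−θ̇)/dt = (1.469018186−1.113397123)/0.031329 = 11.351178
  sinθ=0.194516, cosθ=0.980899
  F = (M+m)·ẍ + m·l·cosθ·θ̈ − m·l·sinθ·θ̇² = -11.981248 + 1.845454 − 0.039966 = -10.175761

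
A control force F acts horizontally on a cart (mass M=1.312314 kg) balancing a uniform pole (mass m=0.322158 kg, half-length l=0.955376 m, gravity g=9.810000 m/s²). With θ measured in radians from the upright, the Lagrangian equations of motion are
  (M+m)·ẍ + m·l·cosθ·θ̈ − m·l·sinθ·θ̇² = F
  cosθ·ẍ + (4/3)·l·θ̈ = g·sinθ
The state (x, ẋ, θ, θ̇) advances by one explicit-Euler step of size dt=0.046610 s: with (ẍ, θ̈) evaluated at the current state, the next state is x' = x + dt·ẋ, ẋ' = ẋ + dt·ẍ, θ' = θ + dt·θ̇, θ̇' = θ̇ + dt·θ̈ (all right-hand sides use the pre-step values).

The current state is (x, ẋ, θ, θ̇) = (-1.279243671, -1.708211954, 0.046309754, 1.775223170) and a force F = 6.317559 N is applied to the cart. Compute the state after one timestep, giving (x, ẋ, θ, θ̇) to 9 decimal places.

sinθ=0.046293203, cosθ=0.998927895
temp = (F + m·l·θ̇²·sinθ)/(M+m) = (6.317559 + 0.044902073)/1.634472 = 3.892670583
θ̈ = (g·sinθ − cosθ·temp)/(l·(4/3 − m·cos²θ/(M+m))) = -3.162594356
ẍ = temp − m·l·θ̈·cosθ/(M+m) = 4.487569797
Euler: x'=-1.279243671+0.046610·-1.708211954=-1.358863430, ẋ'=-1.708211954+0.046610·4.487569797=-1.499046326
       θ'=0.046309754+0.046610·1.775223170=0.129052906, θ̇'=1.775223170+0.046610·-3.162594356=1.627814647

(-1.358863430, -1.499046326, 0.129052906, 1.627814647)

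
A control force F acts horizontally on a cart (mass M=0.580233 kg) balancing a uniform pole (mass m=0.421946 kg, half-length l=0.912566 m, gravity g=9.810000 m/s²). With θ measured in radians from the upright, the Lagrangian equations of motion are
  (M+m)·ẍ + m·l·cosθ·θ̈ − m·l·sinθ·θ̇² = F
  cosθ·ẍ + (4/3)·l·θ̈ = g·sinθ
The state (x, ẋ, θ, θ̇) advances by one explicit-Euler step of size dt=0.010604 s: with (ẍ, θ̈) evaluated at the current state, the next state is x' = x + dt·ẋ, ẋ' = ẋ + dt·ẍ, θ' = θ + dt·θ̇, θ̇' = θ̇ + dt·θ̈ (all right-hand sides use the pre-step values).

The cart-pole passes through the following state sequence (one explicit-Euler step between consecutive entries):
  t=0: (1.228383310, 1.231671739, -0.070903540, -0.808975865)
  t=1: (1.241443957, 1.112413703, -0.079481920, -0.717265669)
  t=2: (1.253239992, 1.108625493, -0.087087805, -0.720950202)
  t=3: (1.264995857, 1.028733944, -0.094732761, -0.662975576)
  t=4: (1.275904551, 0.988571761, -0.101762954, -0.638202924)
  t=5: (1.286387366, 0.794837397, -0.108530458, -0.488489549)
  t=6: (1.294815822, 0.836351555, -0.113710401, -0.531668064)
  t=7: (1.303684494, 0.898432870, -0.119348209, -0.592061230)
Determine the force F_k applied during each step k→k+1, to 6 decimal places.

step 0→1:
  ẍ = (ẋ'−ẋ)/dt = (1.112413703−1.231671739)/0.010604 = -11.246514
  θ̈ = (θ̇'−θ̇)/dt = (-0.717265669−-0.808975865)/0.010604 = 8.648642
  sinθ=-0.070844, cosθ=0.997487
  F = (M+m)·ẍ + m·l·cosθ·θ̈ − m·l·sinθ·θ̇² = -11.271020 + 3.321823 − -0.017852 = -7.931345
step 1→2:
  ẍ = (ẋ'−ẋ)/dt = (1.108625493−1.112413703)/0.010604 = -0.357243
  θ̈ = (θ̇'−θ̇)/dt = (-0.720950202−-0.717265669)/0.010604 = -0.347466
  sinθ=-0.079398, cosθ=0.996843
  F = (M+m)·ẍ + m·l·cosθ·θ̈ − m·l·sinθ·θ̇² = -0.358022 + -0.133371 − -0.015729 = -0.475664
step 2→3:
  ẍ = (ẋ'−ẋ)/dt = (1.028733944−1.108625493)/0.010604 = -7.534096
  θ̈ = (θ̇'−θ̇)/dt = (-0.662975576−-0.720950202)/0.010604 = 5.467241
  sinθ=-0.086978, cosθ=0.996210
  F = (M+m)·ẍ + m·l·cosθ·θ̈ − m·l·sinθ·θ̇² = -7.550512 + 2.097203 − -0.017408 = -5.435902
step 3→4:
  ẍ = (ẋ'−ẋ)/dt = (0.988571761−1.028733944)/0.010604 = -3.787456
  θ̈ = (θ̇'−θ̇)/dt = (-0.638202924−-0.662975576)/0.010604 = 2.336161
  sinθ=-0.094591, cosθ=0.995516
  F = (M+m)·ẍ + m·l·cosθ·θ̈ − m·l·sinθ·θ̇² = -3.795709 + 0.895514 − -0.016009 = -2.884186
step 4→5:
  ẍ = (ẋ'−ẋ)/dt = (0.794837397−0.988571761)/0.010604 = -18.269932
  θ̈ = (θ̇'−θ̇)/dt = (-0.488489549−-0.638202924)/0.010604 = 14.118576
  sinθ=-0.101587, cosθ=0.994827
  F = (M+m)·ẍ + m·l·cosθ·θ̈ − m·l·sinθ·θ̇² = -18.309743 + 5.408283 − -0.015932 = -12.885527
step 5→6:
  ẍ = (ẋ'−ẋ)/dt = (0.836351555−0.794837397)/0.010604 = 3.914953
  θ̈ = (θ̇'−θ̇)/dt = (-0.531668064−-0.488489549)/0.010604 = -4.071908
  sinθ=-0.108318, cosθ=0.994116
  F = (M+m)·ẍ + m·l·cosθ·θ̈ − m·l·sinθ·θ̇² = 3.923483 + -1.558678 − -0.009952 = 2.374758
step 6→7:
  ẍ = (ẋ'−ẋ)/dt = (0.898432870−0.836351555)/0.010604 = 5.854519
  θ̈ = (θ̇'−θ̇)/dt = (-0.592061230−-0.531668064)/0.010604 = -5.695319
  sinθ=-0.113466, cosθ=0.993542
  F = (M+m)·ẍ + m·l·cosθ·θ̈ − m·l·sinθ·θ̇² = 5.867276 + -2.178840 − -0.012350 = 3.700785

F_0 = -7.931345 N
F_1 = -0.475664 N
F_2 = -5.435902 N
F_3 = -2.884186 N
F_4 = -12.885527 N
F_5 = 2.374758 N
F_6 = 3.700785 N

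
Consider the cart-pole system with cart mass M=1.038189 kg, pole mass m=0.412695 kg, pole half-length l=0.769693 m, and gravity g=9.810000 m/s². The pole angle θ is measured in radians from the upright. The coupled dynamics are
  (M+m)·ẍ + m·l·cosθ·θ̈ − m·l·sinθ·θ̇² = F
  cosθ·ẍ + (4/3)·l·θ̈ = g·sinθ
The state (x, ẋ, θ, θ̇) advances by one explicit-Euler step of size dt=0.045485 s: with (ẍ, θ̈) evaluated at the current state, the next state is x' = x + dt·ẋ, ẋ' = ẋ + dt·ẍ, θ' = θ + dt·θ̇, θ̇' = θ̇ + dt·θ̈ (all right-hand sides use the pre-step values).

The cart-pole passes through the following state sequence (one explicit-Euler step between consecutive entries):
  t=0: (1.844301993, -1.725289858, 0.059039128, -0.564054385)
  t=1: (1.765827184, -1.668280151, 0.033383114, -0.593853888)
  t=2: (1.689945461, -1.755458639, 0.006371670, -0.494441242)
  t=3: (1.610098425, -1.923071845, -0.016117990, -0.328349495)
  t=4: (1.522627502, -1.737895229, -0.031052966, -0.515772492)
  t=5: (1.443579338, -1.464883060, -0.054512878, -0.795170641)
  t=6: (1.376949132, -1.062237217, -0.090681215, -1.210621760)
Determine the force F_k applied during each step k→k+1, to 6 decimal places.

F_0 = 1.604792 N
F_1 = -2.090695 N
F_2 = -4.187141 N
F_3 = 4.598615 N
F_4 = 6.760926 N
F_5 = 9.957542 N

step 0→1:
  ẍ = (ẋ'−ẋ)/dt = (-1.668280151−-1.725289858)/0.045485 = 1.253374
  θ̈ = (θ̇'−θ̇)/dt = (-0.593853888−-0.564054385)/0.045485 = -0.655150
  sinθ=0.059005, cosθ=0.998258
  F = (M+m)·ẍ + m·l·cosθ·θ̈ − m·l·sinθ·θ̇² = 1.818500 + -0.207745 − 0.005963 = 1.604792
step 1→2:
  ẍ = (ẋ'−ẋ)/dt = (-1.755458639−-1.668280151)/0.045485 = -1.916643
  θ̈ = (θ̇'−θ̇)/dt = (-0.494441242−-0.593853888)/0.045485 = 2.185614
  sinθ=0.033377, cosθ=0.999443
  F = (M+m)·ẍ + m·l·cosθ·θ̈ − m·l·sinθ·θ̇² = -2.780826 + 0.693870 − 0.003739 = -2.090695
step 2→3:
  ẍ = (ẋ'−ẋ)/dt = (-1.923071845−-1.755458639)/0.045485 = -3.685022
  θ̈ = (θ̇'−θ̇)/dt = (-0.328349495−-0.494441242)/0.045485 = 3.651572
  sinθ=0.006372, cosθ=0.999980
  F = (M+m)·ẍ + m·l·cosθ·θ̈ − m·l·sinθ·θ̇² = -5.346539 + 1.159893 − 0.000495 = -4.187141
step 3→4:
  ẍ = (ẋ'−ẋ)/dt = (-1.737895229−-1.923071845)/0.045485 = 4.071158
  θ̈ = (θ̇'−θ̇)/dt = (-0.515772492−-0.328349495)/0.045485 = -4.120545
  sinθ=-0.016117, cosθ=0.999870
  F = (M+m)·ẍ + m·l·cosθ·θ̈ − m·l·sinθ·θ̇² = 5.906778 + -1.308715 − -0.000552 = 4.598615
step 4→5:
  ẍ = (ẋ'−ẋ)/dt = (-1.464883060−-1.737895229)/0.045485 = 6.002246
  θ̈ = (θ̇'−θ̇)/dt = (-0.795170641−-0.515772492)/0.045485 = -6.142644
  sinθ=-0.031048, cosθ=0.999518
  F = (M+m)·ẍ + m·l·cosθ·θ̈ − m·l·sinθ·θ̇² = 8.708563 + -1.950261 − -0.002624 = 6.760926
step 5→6:
  ẍ = (ẋ'−ẋ)/dt = (-1.062237217−-1.464883060)/0.045485 = 8.852278
  θ̈ = (θ̇'−θ̇)/dt = (-1.210621760−-0.795170641)/0.045485 = -9.133805
  sinθ=-0.054486, cosθ=0.998515
  F = (M+m)·ẍ + m·l·cosθ·θ̈ − m·l·sinθ·θ̇² = 12.843628 + -2.897029 − -0.010943 = 9.957542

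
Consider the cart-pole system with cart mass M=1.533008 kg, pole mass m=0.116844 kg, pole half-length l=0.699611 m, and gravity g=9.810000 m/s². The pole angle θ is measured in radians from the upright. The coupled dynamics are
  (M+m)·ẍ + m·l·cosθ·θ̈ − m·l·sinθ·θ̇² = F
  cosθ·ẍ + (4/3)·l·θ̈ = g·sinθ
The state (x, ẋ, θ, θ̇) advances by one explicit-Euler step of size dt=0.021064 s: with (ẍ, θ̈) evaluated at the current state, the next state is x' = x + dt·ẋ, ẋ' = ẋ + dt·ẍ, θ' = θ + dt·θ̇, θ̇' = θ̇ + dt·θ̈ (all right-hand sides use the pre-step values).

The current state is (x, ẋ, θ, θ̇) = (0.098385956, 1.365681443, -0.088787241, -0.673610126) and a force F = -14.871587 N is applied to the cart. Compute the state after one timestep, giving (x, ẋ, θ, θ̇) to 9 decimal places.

(0.127152670, 1.166229501, -0.102976165, -0.480277410)

sinθ=-0.088670633, cosθ=0.996061002
temp = (F + m·l·θ̇²·sinθ)/(M+m) = (-14.871587 + -0.003288971)/1.649852 = -9.015885044
θ̈ = (g·sinθ − cosθ·temp)/(l·(4/3 − m·cos²θ/(M+m))) = 9.178347706
ẍ = temp − m·l·θ̈·cosθ/(M+m) = -9.468854064
Euler: x'=0.098385956+0.021064·1.365681443=0.127152670, ẋ'=1.365681443+0.021064·-9.468854064=1.166229501
       θ'=-0.088787241+0.021064·-0.673610126=-0.102976165, θ̇'=-0.673610126+0.021064·9.178347706=-0.480277410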